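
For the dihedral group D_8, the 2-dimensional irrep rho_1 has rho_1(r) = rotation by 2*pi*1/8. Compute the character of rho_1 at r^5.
chi_{rho_1}(r^5) = 2*cos(2*pi*1*5/8) = -sqrt(2)

Working: rho_1(r^5) is rotation by angle 2*pi*1*5/8, whose trace is 2*cos(2*pi*1*5/8) = -sqrt(2).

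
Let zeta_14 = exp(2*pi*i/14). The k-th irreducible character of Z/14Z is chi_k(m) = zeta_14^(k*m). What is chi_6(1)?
chi_6(1) = zeta_14^6 = exp(6*I*pi/7)

Proof sketch: chi_6(1) = zeta_14^(6*1) = zeta_14^6. Since zeta_14^14 = 1, this equals zeta_14^6 = exp(2*pi*i*6/14) = exp(6*I*pi/7).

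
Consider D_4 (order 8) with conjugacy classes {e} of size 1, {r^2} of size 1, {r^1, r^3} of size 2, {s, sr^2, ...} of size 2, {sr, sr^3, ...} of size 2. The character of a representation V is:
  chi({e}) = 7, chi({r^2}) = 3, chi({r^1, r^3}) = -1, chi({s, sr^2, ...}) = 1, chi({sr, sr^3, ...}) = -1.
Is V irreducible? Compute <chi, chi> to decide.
Not irreducible (reducible): <chi, chi> = 8 > 1.

Working: <chi, chi> = (1/|G|) sum_C |C| * |chi(C)|^2 = (1/8)[1*|7|^2 + 1*|3|^2 + 2*|-1|^2 + 2*|1|^2 + 2*|-1|^2]
  = (1/8)[(49) + (9) + (2) + (2) + (2)] = 64/8 = 8.
A character is irreducible iff <chi, chi> = 1, so this representation is reducible.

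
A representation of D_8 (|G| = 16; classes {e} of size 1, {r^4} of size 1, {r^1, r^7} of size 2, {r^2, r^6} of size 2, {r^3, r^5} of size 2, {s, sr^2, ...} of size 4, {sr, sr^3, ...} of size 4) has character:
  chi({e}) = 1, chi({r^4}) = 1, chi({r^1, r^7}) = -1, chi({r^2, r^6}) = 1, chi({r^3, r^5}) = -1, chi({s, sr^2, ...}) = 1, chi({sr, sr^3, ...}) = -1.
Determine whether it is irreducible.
Irreducible: <chi, chi> = 1.

Details: <chi, chi> = (1/|G|) sum_C |C| * |chi(C)|^2 = (1/16)[1*|1|^2 + 1*|1|^2 + 2*|-1|^2 + 2*|1|^2 + 2*|-1|^2 + 4*|1|^2 + 4*|-1|^2]
  = (1/16)[(1) + (1) + (2) + (2) + (2) + (4) + (4)] = 16/16 = 1.
A character is irreducible iff <chi, chi> = 1, so this representation is irreducible.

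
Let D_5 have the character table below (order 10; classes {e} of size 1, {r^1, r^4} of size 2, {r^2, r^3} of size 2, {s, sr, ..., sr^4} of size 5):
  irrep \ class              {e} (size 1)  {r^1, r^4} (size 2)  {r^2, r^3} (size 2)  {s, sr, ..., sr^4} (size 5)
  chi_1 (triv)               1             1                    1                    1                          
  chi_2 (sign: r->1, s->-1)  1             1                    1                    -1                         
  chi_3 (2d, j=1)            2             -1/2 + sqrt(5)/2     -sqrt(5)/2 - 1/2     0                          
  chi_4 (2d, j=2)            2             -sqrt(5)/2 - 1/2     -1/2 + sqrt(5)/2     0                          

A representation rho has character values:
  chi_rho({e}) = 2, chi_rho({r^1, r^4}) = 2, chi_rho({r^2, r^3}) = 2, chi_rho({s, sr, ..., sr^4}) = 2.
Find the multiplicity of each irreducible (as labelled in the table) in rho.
Multiplicities: chi_1: 2, chi_2: 0, chi_3: 0, chi_4: 0.

Working: Use <chi_rho, chi> = (1/|G|) sum_C |C| * chi_rho(C) * conj(chi(C)) with |G| = 10 for each irreducible chi in the table:
  <chi_rho, chi_1> = (1/10)[1*(2)*conj(1) + 2*(2)*conj(1) + 2*(2)*conj(1) + 5*(2)*conj(1)]
      = (1/10)[(2) + (4) + (4) + (10)] = 20/10 = 2
  <chi_rho, chi_2> = (1/10)[1*(2)*conj(1) + 2*(2)*conj(1) + 2*(2)*conj(1) + 5*(2)*conj(-1)]
      = (1/10)[(2) + (4) + (4) + (-10)] = 0/10 = 0
  <chi_rho, chi_3> = (1/10)[1*(2)*conj(2) + 2*(2)*conj(-1/2 + sqrt(5)/2) + 2*(2)*conj(-sqrt(5)/2 - 1/2) + 5*(2)*conj(0)]
      = (1/10)[(4) + (-2 + 2*sqrt(5)) + (-2*sqrt(5) - 2) + (0)] = 0/10 = 0
  <chi_rho, chi_4> = (1/10)[1*(2)*conj(2) + 2*(2)*conj(-sqrt(5)/2 - 1/2) + 2*(2)*conj(-1/2 + sqrt(5)/2) + 5*(2)*conj(0)]
      = (1/10)[(4) + (-2*sqrt(5) - 2) + (-2 + 2*sqrt(5)) + (0)] = 0/10 = 0
Dimension check: dim(rho) = sum (mult * dim) = 2*1 + 0*1 + 0*2 + 0*2 = 2 = chi_rho(e) = 2.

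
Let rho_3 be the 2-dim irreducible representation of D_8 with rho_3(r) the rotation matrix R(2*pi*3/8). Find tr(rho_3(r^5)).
chi_{rho_3}(r^5) = 2*cos(2*pi*3*5/8) = sqrt(2)

Reasoning: rho_3(r^5) is rotation by angle 2*pi*3*5/8, whose trace is 2*cos(2*pi*3*5/8) = sqrt(2).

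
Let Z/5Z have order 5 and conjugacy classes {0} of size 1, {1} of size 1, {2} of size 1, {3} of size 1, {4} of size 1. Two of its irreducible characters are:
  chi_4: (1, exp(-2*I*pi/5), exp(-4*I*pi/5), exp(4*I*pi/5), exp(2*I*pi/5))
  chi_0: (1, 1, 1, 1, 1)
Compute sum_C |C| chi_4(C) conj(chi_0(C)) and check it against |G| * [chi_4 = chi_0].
Sum = 0; so <chi_4, chi_0> = 0 (distinct irreducibles are orthogonal).

Justification: Compute term by term over conjugacy classes (|C| * chi_4(C) * conj(chi_0(C))):
  1*(1)*conj(1) + 1*(exp(-2*I*pi/5))*conj(1) + 1*(exp(-4*I*pi/5))*conj(1) + 1*(exp(4*I*pi/5))*conj(1) + 1*(exp(2*I*pi/5))*conj(1)
  = (1) + (exp(-2*I*pi/5)) + (exp(-4*I*pi/5)) + (exp(4*I*pi/5)) + (exp(2*I*pi/5))
  = 0.
(Exp terms are combined using exp(i*s)*conj(exp(i*t)) = exp(i*(s-t)), and sums of them are collapsed using the identity that for every m > 1 the m distinct m-th roots of unity sum to 0, e.g. 1 + exp(2*I*pi/3) + exp(-2*I*pi/3) = 0.)
Dividing by |G| = 5 gives 0/5 = 0, matching the row-orthogonality relation <chi_4, chi_0> = [chi_4 = chi_0].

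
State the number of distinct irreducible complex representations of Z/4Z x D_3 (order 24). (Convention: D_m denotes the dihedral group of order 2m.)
12

Solution. The number of irreducible complex representations of a finite group equals its number of conjugacy classes. For a direct product, #classes(G x H) = #classes(G) * #classes(H). Z/4Z has 4 classes (abelian), D_3 has 3 classes, so 4 * 3 = 12, so Z/4Z x D_3 (order 24) has exactly 12 irreducible complex representations.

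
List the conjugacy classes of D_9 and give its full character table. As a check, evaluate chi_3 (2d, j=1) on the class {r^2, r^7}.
Conjugacy classes: {e} of size 1, {r^1, r^8} of size 2, {r^2, r^7} of size 2, {r^3, r^6} of size 2, {r^4, r^5} of size 2, {s, sr, ..., sr^8} of size 9.
Character table:
  irrep \ class              {e} (size 1)  {r^1, r^8} (size 2)  {r^2, r^7} (size 2)  {r^3, r^6} (size 2)  {r^4, r^5} (size 2)  {s, sr, ..., sr^8} (size 9)
  chi_1 (triv)               1             1                    1                    1                    1                    1                          
  chi_2 (sign: r->1, s->-1)  1             1                    1                    1                    1                    -1                         
  chi_3 (2d, j=1)            2             2*cos(2*pi/9)        2*cos(4*pi/9)        -1                   -2*cos(pi/9)         0                          
  chi_4 (2d, j=2)            2             2*cos(4*pi/9)        -2*cos(pi/9)         -1                   2*cos(2*pi/9)        0                          
  chi_5 (2d, j=3)            2             -1                   -1                   2                    -1                   0                          
  chi_6 (2d, j=4)            2             -2*cos(pi/9)         2*cos(2*pi/9)        -1                   2*cos(4*pi/9)        0                          

Spot check: chi_3 (2d, j=1) on {r^2, r^7} = 2*cos(4*pi/9).

D_9 has order 2*9 = 18 with 6 conjugacy classes, hence 6 irreducibles. Sum of squared dims 1 + 1 + 4 + 4 + 4 + 4 = 18 = |G|. Linear characters come from the abelianisation; the 2-dimensional irreps have character r^k -> 2*cos(2*pi*j*k/9), reflections -> 0.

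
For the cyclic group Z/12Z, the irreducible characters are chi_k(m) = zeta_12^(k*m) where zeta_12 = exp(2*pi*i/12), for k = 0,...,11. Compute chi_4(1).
chi_4(1) = zeta_12^4 = exp(2*I*pi/3)

Working: chi_4(1) = zeta_12^(4*1) = zeta_12^4. Since zeta_12^12 = 1, this equals zeta_12^4 = exp(2*pi*i*4/12) = exp(2*I*pi/3).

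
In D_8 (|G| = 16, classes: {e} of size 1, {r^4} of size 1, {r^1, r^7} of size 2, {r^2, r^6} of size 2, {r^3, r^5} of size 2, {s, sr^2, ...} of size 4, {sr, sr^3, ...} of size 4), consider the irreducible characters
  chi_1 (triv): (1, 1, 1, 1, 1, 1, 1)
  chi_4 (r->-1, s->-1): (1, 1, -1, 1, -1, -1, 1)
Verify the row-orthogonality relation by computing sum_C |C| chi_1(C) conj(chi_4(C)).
Sum = 0; so <chi_1, chi_4> = 0 (distinct irreducibles are orthogonal).

Explanation: Compute term by term over conjugacy classes (|C| * chi_1(C) * conj(chi_4(C))):
  1*(1)*conj(1) + 1*(1)*conj(1) + 2*(1)*conj(-1) + 2*(1)*conj(1) + 2*(1)*conj(-1) + 4*(1)*conj(-1) + 4*(1)*conj(1)
  = (1) + (1) + (-2) + (2) + (-2) + (-4) + (4)
  = 0.
Dividing by |G| = 16 gives 0/16 = 0, matching the row-orthogonality relation <chi_1, chi_4> = [chi_1 = chi_4].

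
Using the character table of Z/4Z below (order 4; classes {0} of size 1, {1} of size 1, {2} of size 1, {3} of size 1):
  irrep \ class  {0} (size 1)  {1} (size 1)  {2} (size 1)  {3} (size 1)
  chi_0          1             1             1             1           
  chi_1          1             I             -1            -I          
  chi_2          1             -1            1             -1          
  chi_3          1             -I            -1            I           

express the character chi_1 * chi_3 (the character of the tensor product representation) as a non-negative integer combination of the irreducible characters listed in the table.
chi_1 tensor chi_3 = chi_0 (all other irreducibles have multiplicity 0).

Details: The character of a tensor product is the pointwise product (chi_1 * chi_3)(C) = chi_1(C) * chi_3(C):
  {0}: (1)*(1), {1}: (I)*(-I), {2}: (-1)*(-1), {3}: (-I)*(I)
so (chi_1 * chi_3) takes values
  {0} -> 1, {1} -> 1, {2} -> 1, {3} -> 1.
Now take the inner product of this character with each irreducible chi from the table, <chi_1*chi_3, chi> = (1/4) sum_C |C| (chi_1*chi_3)(C) conj(chi(C)):
  <chi_1*chi_3, chi_0> = (1/4)[1*(1)*conj(1) + 1*(1)*conj(1) + 1*(1)*conj(1) + 1*(1)*conj(1)]
      = (1/4)[(1) + (1) + (1) + (1)] = 4/4 = 1
  <chi_1*chi_3, chi_1> = (1/4)[1*(1)*conj(1) + 1*(1)*conj(I) + 1*(1)*conj(-1) + 1*(1)*conj(-I)]
      = (1/4)[(1) + (-I) + (-1) + (I)] = 0/4 = 0
  <chi_1*chi_3, chi_2> = (1/4)[1*(1)*conj(1) + 1*(1)*conj(-1) + 1*(1)*conj(1) + 1*(1)*conj(-1)]
      = (1/4)[(1) + (-1) + (1) + (-1)] = 0/4 = 0
  <chi_1*chi_3, chi_3> = (1/4)[1*(1)*conj(1) + 1*(1)*conj(-I) + 1*(1)*conj(-1) + 1*(1)*conj(I)]
      = (1/4)[(1) + (I) + (-1) + (-I)] = 0/4 = 0
(Exp terms are combined using exp(i*s)*conj(exp(i*t)) = exp(i*(s-t)), and sums of them are collapsed using the identity that for every m > 1 the m distinct m-th roots of unity sum to 0, e.g. 1 + exp(2*I*pi/3) + exp(-2*I*pi/3) = 0.)
Hence the multiplicities are chi_0: 1. Dimension check: dim(chi_1)*dim(chi_3) = 1*1 = 1 and sum (mult * dim) = 1*1 = 1.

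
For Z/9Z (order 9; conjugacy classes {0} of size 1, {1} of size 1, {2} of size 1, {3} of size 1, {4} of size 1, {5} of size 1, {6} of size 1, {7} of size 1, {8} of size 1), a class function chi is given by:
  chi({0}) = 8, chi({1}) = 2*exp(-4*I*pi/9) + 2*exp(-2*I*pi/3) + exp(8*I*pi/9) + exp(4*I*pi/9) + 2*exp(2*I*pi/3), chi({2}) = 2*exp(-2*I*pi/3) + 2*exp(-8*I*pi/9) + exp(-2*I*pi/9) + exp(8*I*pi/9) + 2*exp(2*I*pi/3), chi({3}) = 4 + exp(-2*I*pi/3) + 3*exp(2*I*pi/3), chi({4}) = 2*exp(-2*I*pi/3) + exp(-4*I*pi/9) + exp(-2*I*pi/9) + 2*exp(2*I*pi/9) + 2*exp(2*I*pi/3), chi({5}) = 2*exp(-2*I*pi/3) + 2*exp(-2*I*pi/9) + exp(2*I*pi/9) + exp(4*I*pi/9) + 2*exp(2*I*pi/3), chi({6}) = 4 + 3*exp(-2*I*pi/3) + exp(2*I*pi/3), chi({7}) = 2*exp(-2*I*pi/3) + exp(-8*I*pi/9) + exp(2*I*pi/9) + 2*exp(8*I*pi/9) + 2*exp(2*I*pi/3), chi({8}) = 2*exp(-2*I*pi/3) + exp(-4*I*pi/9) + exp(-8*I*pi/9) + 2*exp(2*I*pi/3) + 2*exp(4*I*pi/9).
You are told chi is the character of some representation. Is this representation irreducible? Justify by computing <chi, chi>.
Not irreducible (reducible): <chi, chi> = 14 > 1.

Solution. <chi, chi> = (1/|G|) sum_C |C| * |chi(C)|^2 = (1/9)[1*|8|^2 + 1*|2*exp(-4*I*pi/9) + 2*exp(-2*I*pi/3) + exp(8*I*pi/9) + exp(4*I*pi/9) + 2*exp(2*I*pi/3)|^2 + 1*|2*exp(-2*I*pi/3) + 2*exp(-8*I*pi/9) + exp(-2*I*pi/9) + exp(8*I*pi/9) + 2*exp(2*I*pi/3)|^2 + 1*|4 + exp(-2*I*pi/3) + 3*exp(2*I*pi/3)|^2 + 1*|2*exp(-2*I*pi/3) + exp(-4*I*pi/9) + exp(-2*I*pi/9) + 2*exp(2*I*pi/9) + 2*exp(2*I*pi/3)|^2 + 1*|2*exp(-2*I*pi/3) + 2*exp(-2*I*pi/9) + exp(2*I*pi/9) + exp(4*I*pi/9) + 2*exp(2*I*pi/3)|^2 + 1*|4 + 3*exp(-2*I*pi/3) + exp(2*I*pi/3)|^2 + 1*|2*exp(-2*I*pi/3) + exp(-8*I*pi/9) + exp(2*I*pi/9) + 2*exp(8*I*pi/9) + 2*exp(2*I*pi/3)|^2 + 1*|2*exp(-2*I*pi/3) + exp(-4*I*pi/9) + exp(-8*I*pi/9) + 2*exp(2*I*pi/3) + 2*exp(4*I*pi/9)|^2]
  = (1/9)[(64) + (14 + 6*exp(-2*I*pi/3) + 8*exp(-2*I*pi/9) + 3*exp(-4*I*pi/9) + 8*exp(-8*I*pi/9) + 8*exp(8*I*pi/9) + 3*exp(4*I*pi/9) + 8*exp(2*I*pi/9) + 6*exp(2*I*pi/3)) + (14 + 8*exp(-4*I*pi/9) + 6*exp(-2*I*pi/3) + 8*exp(-2*I*pi/9) + 3*exp(-8*I*pi/9) + 3*exp(8*I*pi/9) + 8*exp(2*I*pi/9) + 6*exp(2*I*pi/3) + 8*exp(4*I*pi/9)) + (7) + (14 + 8*exp(-4*I*pi/9) + 6*exp(-2*I*pi/3) + 8*exp(-8*I*pi/9) + 3*exp(-2*I*pi/9) + 3*exp(2*I*pi/9) + 8*exp(8*I*pi/9) + 6*exp(2*I*pi/3) + 8*exp(4*I*pi/9)) + (14 + 8*exp(-4*I*pi/9) + 6*exp(-2*I*pi/3) + 8*exp(-8*I*pi/9) + 3*exp(-2*I*pi/9) + 3*exp(2*I*pi/9) + 8*exp(8*I*pi/9) + 6*exp(2*I*pi/3) + 8*exp(4*I*pi/9)) + (7) + (14 + 8*exp(-4*I*pi/9) + 6*exp(-2*I*pi/3) + 8*exp(-2*I*pi/9) + 3*exp(-8*I*pi/9) + 3*exp(8*I*pi/9) + 8*exp(2*I*pi/9) + 6*exp(2*I*pi/3) + 8*exp(4*I*pi/9)) + (14 + 6*exp(-2*I*pi/3) + 8*exp(-2*I*pi/9) + 3*exp(-4*I*pi/9) + 8*exp(-8*I*pi/9) + 8*exp(8*I*pi/9) + 3*exp(4*I*pi/9) + 8*exp(2*I*pi/9) + 6*exp(2*I*pi/3))] = 126/9 = 14.
(Exp terms are combined using exp(i*s)*conj(exp(i*t)) = exp(i*(s-t)), and sums of them are collapsed using the identity that for every m > 1 the m distinct m-th roots of unity sum to 0, e.g. 1 + exp(2*I*pi/3) + exp(-2*I*pi/3) = 0.)
A character is irreducible iff <chi, chi> = 1, so this representation is reducible.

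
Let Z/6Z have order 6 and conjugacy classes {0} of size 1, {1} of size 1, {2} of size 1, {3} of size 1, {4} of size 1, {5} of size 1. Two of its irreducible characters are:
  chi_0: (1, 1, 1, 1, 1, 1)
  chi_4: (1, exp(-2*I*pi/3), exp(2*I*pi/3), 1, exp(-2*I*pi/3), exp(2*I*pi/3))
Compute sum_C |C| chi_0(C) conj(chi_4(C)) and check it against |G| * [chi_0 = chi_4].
Sum = 0; so <chi_0, chi_4> = 0 (distinct irreducibles are orthogonal).

Explanation: Compute term by term over conjugacy classes (|C| * chi_0(C) * conj(chi_4(C))):
  1*(1)*conj(1) + 1*(1)*conj(exp(-2*I*pi/3)) + 1*(1)*conj(exp(2*I*pi/3)) + 1*(1)*conj(1) + 1*(1)*conj(exp(-2*I*pi/3)) + 1*(1)*conj(exp(2*I*pi/3))
  = (1) + (exp(2*I*pi/3)) + (exp(-2*I*pi/3)) + (1) + (exp(2*I*pi/3)) + (exp(-2*I*pi/3))
  = 0.
(Exp terms are combined using exp(i*s)*conj(exp(i*t)) = exp(i*(s-t)), and sums of them are collapsed using the identity that for every m > 1 the m distinct m-th roots of unity sum to 0, e.g. 1 + exp(2*I*pi/3) + exp(-2*I*pi/3) = 0.)
Dividing by |G| = 6 gives 0/6 = 0, matching the row-orthogonality relation <chi_0, chi_4> = [chi_0 = chi_4].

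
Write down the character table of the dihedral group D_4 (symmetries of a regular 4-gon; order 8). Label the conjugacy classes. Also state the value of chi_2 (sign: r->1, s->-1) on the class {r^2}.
Conjugacy classes: {e} of size 1, {r^2} of size 1, {r^1, r^3} of size 2, {s, sr^2, ...} of size 2, {sr, sr^3, ...} of size 2.
Character table:
  irrep \ class              {e} (size 1)  {r^2} (size 1)  {r^1, r^3} (size 2)  {s, sr^2, ...} (size 2)  {sr, sr^3, ...} (size 2)
  chi_1 (triv)               1             1               1                    1                        1                       
  chi_2 (sign: r->1, s->-1)  1             1               1                    -1                       -1                      
  chi_3 (r->-1, s->1)        1             1               -1                   1                        -1                      
  chi_4 (r->-1, s->-1)       1             1               -1                   -1                       1                       
  chi_5 (2d, j=1)            2             -2              0                    0                        0                       

Spot check: chi_2 (sign: r->1, s->-1) on {r^2} = 1.

Working: D_4 has order 2*4 = 8 with 5 conjugacy classes, hence 5 irreducibles. Sum of squared dims 1 + 1 + 1 + 1 + 4 = 8 = |G|. Linear characters come from the abelianisation; the 2-dimensional irreps have character r^k -> 2*cos(2*pi*j*k/4), reflections -> 0.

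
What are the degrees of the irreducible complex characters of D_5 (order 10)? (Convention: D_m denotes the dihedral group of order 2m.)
Dimensions: 1, 1, 2, 2

Why: There are 4 irreducibles (= number of conjugacy classes). Their dimensions d_i satisfy sum d_i^2 = |G| = 10: 1 + 1 + 4 + 4 = 10.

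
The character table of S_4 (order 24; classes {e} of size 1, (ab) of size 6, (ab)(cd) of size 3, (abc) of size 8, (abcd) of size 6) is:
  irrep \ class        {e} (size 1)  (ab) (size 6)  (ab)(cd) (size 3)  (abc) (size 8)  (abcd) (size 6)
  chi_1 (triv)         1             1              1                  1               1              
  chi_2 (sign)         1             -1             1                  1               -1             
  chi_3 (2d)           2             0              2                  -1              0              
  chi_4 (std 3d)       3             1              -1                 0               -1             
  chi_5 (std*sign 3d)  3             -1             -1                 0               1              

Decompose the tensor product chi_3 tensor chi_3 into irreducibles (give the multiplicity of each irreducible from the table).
chi_3 tensor chi_3 = chi_1 + chi_2 + chi_3 (all other irreducibles have multiplicity 0).

Details: The character of a tensor product is the pointwise product (chi_3 * chi_3)(C) = chi_3(C) * chi_3(C):
  {e}: (2)*(2), (ab): (0)*(0), (ab)(cd): (2)*(2), (abc): (-1)*(-1), (abcd): (0)*(0)
so (chi_3 * chi_3) takes values
  {e} -> 4, (ab) -> 0, (ab)(cd) -> 4, (abc) -> 1, (abcd) -> 0.
Now take the inner product of this character with each irreducible chi from the table, <chi_3*chi_3, chi> = (1/24) sum_C |C| (chi_3*chi_3)(C) conj(chi(C)):
  <chi_3*chi_3, chi_1> = (1/24)[1*(4)*conj(1) + 6*(0)*conj(1) + 3*(4)*conj(1) + 8*(1)*conj(1) + 6*(0)*conj(1)]
      = (1/24)[(4) + (0) + (12) + (8) + (0)] = 24/24 = 1
  <chi_3*chi_3, chi_2> = (1/24)[1*(4)*conj(1) + 6*(0)*conj(-1) + 3*(4)*conj(1) + 8*(1)*conj(1) + 6*(0)*conj(-1)]
      = (1/24)[(4) + (0) + (12) + (8) + (0)] = 24/24 = 1
  <chi_3*chi_3, chi_3> = (1/24)[1*(4)*conj(2) + 6*(0)*conj(0) + 3*(4)*conj(2) + 8*(1)*conj(-1) + 6*(0)*conj(0)]
      = (1/24)[(8) + (0) + (24) + (-8) + (0)] = 24/24 = 1
  <chi_3*chi_3, chi_4> = (1/24)[1*(4)*conj(3) + 6*(0)*conj(1) + 3*(4)*conj(-1) + 8*(1)*conj(0) + 6*(0)*conj(-1)]
      = (1/24)[(12) + (0) + (-12) + (0) + (0)] = 0/24 = 0
  <chi_3*chi_3, chi_5> = (1/24)[1*(4)*conj(3) + 6*(0)*conj(-1) + 3*(4)*conj(-1) + 8*(1)*conj(0) + 6*(0)*conj(1)]
      = (1/24)[(12) + (0) + (-12) + (0) + (0)] = 0/24 = 0
Hence the multiplicities are chi_1: 1, chi_2: 1, chi_3: 1. Dimension check: dim(chi_3)*dim(chi_3) = 2*2 = 4 and sum (mult * dim) = 1*1 + 1*1 + 1*2 = 4.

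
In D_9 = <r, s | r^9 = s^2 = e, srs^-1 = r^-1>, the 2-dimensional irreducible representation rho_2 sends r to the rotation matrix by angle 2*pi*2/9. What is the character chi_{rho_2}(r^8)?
chi_{rho_2}(r^8) = 2*cos(2*pi*2*8/9) = 2*cos(4*pi/9)

Proof sketch: rho_2(r^8) is rotation by angle 2*pi*2*8/9, whose trace is 2*cos(2*pi*2*8/9) = 2*cos(4*pi/9).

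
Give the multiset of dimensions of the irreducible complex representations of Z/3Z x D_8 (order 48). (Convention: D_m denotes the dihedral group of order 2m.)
Dimensions: 1, 1, 1, 1, 1, 1, 1, 1, 1, 1, 1, 1, 2, 2, 2, 2, 2, 2, 2, 2, 2

Reasoning: There are 21 irreducibles (= number of conjugacy classes). Their dimensions d_i satisfy sum d_i^2 = |G| = 48: 1 + 1 + 1 + 1 + 1 + 1 + 1 + 1 + 1 + 1 + 1 + 1 + 4 + 4 + 4 + 4 + 4 + 4 + 4 + 4 + 4 = 48. (For the product with Z/3Z: each of the 3 1-dim characters of Z/3Z tensors with each irrep of D_8, giving 3 copies of each D_8-dimension.)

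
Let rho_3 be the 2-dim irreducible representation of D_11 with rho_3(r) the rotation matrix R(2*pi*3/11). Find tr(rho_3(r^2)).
chi_{rho_3}(r^2) = 2*cos(2*pi*3*2/11) = -2*cos(pi/11)

Argument: rho_3(r^2) is rotation by angle 2*pi*3*2/11, whose trace is 2*cos(2*pi*3*2/11) = -2*cos(pi/11).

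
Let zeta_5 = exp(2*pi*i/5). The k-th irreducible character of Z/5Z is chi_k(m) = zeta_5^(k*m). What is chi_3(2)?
chi_3(2) = zeta_5^6 = exp(2*I*pi/5)

Proof sketch: chi_3(2) = zeta_5^(3*2) = zeta_5^6. Since zeta_5^5 = 1, this equals zeta_5^1 = exp(2*pi*i*1/5) = exp(2*I*pi/5).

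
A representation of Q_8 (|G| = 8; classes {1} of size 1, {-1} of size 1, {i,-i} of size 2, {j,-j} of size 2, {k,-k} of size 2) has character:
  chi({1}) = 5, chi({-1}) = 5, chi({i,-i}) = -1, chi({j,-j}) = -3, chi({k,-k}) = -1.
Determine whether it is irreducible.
Not irreducible (reducible): <chi, chi> = 9 > 1.

Proof sketch: <chi, chi> = (1/|G|) sum_C |C| * |chi(C)|^2 = (1/8)[1*|5|^2 + 1*|5|^2 + 2*|-1|^2 + 2*|-3|^2 + 2*|-1|^2]
  = (1/8)[(25) + (25) + (2) + (18) + (2)] = 72/8 = 9.
A character is irreducible iff <chi, chi> = 1, so this representation is reducible.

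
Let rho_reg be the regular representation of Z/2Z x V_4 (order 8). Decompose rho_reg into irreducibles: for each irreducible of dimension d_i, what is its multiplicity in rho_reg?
Each irreducible V_i of dimension d_i appears with multiplicity d_i, i.e. rho_reg = (direct sum over all irreducibles V_i) d_i V_i. The irreducible dimensions for Z/2Z x V_4 are 1, 1, 1, 1, 1, 1, 1, 1: 8 irreducibles of dimension 1, each with multiplicity 1. Total dimension 8*1*1 = 8 = |G|.

Working: General theorem: in the regular representation of a finite group G, each irreducible appears with multiplicity equal to its dimension. Check: dim(rho_reg) = sum d_i^2 = 1 + 1 + 1 + 1 + 1 + 1 + 1 + 1 = 8 = |G|.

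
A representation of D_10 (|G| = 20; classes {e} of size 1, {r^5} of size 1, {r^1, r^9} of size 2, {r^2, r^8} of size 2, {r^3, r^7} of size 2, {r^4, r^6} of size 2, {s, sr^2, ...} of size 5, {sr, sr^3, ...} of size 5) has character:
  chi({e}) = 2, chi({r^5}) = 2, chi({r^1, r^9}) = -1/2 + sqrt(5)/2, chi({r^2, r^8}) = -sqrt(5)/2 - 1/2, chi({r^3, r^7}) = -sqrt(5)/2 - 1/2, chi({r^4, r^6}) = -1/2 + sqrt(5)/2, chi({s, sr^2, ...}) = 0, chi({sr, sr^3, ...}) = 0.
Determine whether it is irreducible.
Irreducible: <chi, chi> = 1.

Working: <chi, chi> = (1/|G|) sum_C |C| * |chi(C)|^2 = (1/20)[1*|2|^2 + 1*|2|^2 + 2*|-1/2 + sqrt(5)/2|^2 + 2*|-sqrt(5)/2 - 1/2|^2 + 2*|-sqrt(5)/2 - 1/2|^2 + 2*|-1/2 + sqrt(5)/2|^2 + 5*|0|^2 + 5*|0|^2]
  = (1/20)[(4) + (4) + (3 - sqrt(5)) + (sqrt(5) + 3) + (sqrt(5) + 3) + (3 - sqrt(5)) + (0) + (0)] = 20/20 = 1.
A character is irreducible iff <chi, chi> = 1, so this representation is irreducible.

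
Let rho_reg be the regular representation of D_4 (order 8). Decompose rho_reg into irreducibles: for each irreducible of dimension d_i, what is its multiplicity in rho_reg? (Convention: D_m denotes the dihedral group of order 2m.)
Each irreducible V_i of dimension d_i appears with multiplicity d_i, i.e. rho_reg = (direct sum over all irreducibles V_i) d_i V_i. The irreducible dimensions for D_4 are 1, 1, 1, 1, 2: 4 irreducibles of dimension 1, each with multiplicity 1; 1 irreducible of dimension 2, with multiplicity 2. Total dimension 4*1*1 + 1*2*2 = 8 = |G|.

Why: General theorem: in the regular representation of a finite group G, each irreducible appears with multiplicity equal to its dimension. Check: dim(rho_reg) = sum d_i^2 = 1 + 1 + 1 + 1 + 4 = 8 = |G|.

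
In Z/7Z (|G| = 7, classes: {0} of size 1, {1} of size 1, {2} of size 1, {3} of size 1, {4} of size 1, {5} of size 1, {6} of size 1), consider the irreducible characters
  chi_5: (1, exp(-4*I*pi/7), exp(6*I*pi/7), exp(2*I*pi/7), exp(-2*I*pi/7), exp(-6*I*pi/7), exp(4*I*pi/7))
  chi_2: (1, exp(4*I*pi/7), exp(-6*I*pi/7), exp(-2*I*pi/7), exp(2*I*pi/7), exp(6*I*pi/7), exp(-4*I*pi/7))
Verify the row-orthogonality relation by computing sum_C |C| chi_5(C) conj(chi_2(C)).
Sum = 0; so <chi_5, chi_2> = 0 (distinct irreducibles are orthogonal).

Derivation: Compute term by term over conjugacy classes (|C| * chi_5(C) * conj(chi_2(C))):
  1*(1)*conj(1) + 1*(exp(-4*I*pi/7))*conj(exp(4*I*pi/7)) + 1*(exp(6*I*pi/7))*conj(exp(-6*I*pi/7)) + 1*(exp(2*I*pi/7))*conj(exp(-2*I*pi/7)) + 1*(exp(-2*I*pi/7))*conj(exp(2*I*pi/7)) + 1*(exp(-6*I*pi/7))*conj(exp(6*I*pi/7)) + 1*(exp(4*I*pi/7))*conj(exp(-4*I*pi/7))
  = (1) + (exp(6*I*pi/7)) + (exp(-2*I*pi/7)) + (exp(4*I*pi/7)) + (exp(-4*I*pi/7)) + (exp(2*I*pi/7)) + (exp(-6*I*pi/7))
  = 0.
(Exp terms are combined using exp(i*s)*conj(exp(i*t)) = exp(i*(s-t)), and sums of them are collapsed using the identity that for every m > 1 the m distinct m-th roots of unity sum to 0, e.g. 1 + exp(2*I*pi/3) + exp(-2*I*pi/3) = 0.)
Dividing by |G| = 7 gives 0/7 = 0, matching the row-orthogonality relation <chi_5, chi_2> = [chi_5 = chi_2].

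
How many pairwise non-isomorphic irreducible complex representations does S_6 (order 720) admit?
11

Justification: The number of irreducible complex representations of a finite group equals its number of conjugacy classes. Conjugacy classes in S_6 correspond to cycle types, i.e. partitions of 6; there are p(6) = 11 of them, so S_6 (order 720) has exactly 11 irreducible complex representations.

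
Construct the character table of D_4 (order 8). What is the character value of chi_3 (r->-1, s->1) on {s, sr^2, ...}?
Conjugacy classes: {e} of size 1, {r^2} of size 1, {r^1, r^3} of size 2, {s, sr^2, ...} of size 2, {sr, sr^3, ...} of size 2.
Character table:
  irrep \ class              {e} (size 1)  {r^2} (size 1)  {r^1, r^3} (size 2)  {s, sr^2, ...} (size 2)  {sr, sr^3, ...} (size 2)
  chi_1 (triv)               1             1               1                    1                        1                       
  chi_2 (sign: r->1, s->-1)  1             1               1                    -1                       -1                      
  chi_3 (r->-1, s->1)        1             1               -1                   1                        -1                      
  chi_4 (r->-1, s->-1)       1             1               -1                   -1                       1                       
  chi_5 (2d, j=1)            2             -2              0                    0                        0                       

Spot check: chi_3 (r->-1, s->1) on {s, sr^2, ...} = 1.

Argument: D_4 has order 2*4 = 8 with 5 conjugacy classes, hence 5 irreducibles. Sum of squared dims 1 + 1 + 1 + 1 + 4 = 8 = |G|. Linear characters come from the abelianisation; the 2-dimensional irreps have character r^k -> 2*cos(2*pi*j*k/4), reflections -> 0.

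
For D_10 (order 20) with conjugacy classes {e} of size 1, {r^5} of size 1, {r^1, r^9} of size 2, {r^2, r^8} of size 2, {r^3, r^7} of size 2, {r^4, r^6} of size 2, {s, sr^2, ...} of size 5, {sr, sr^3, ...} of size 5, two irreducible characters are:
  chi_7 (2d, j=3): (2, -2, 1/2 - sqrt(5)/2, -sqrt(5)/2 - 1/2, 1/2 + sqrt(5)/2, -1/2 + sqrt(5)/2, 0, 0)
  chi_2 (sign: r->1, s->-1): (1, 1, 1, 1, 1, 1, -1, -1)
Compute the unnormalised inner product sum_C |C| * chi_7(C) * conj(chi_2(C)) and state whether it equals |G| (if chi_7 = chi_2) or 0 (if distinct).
Sum = 0; so <chi_7, chi_2> = 0 (distinct irreducibles are orthogonal).

Justification: Compute term by term over conjugacy classes (|C| * chi_7(C) * conj(chi_2(C))):
  1*(2)*conj(1) + 1*(-2)*conj(1) + 2*(1/2 - sqrt(5)/2)*conj(1) + 2*(-sqrt(5)/2 - 1/2)*conj(1) + 2*(1/2 + sqrt(5)/2)*conj(1) + 2*(-1/2 + sqrt(5)/2)*conj(1) + 5*(0)*conj(-1) + 5*(0)*conj(-1)
  = (2) + (-2) + (1 - sqrt(5)) + (-sqrt(5) - 1) + (1 + sqrt(5)) + (-1 + sqrt(5)) + (0) + (0)
  = 0.
Dividing by |G| = 20 gives 0/20 = 0, matching the row-orthogonality relation <chi_7, chi_2> = [chi_7 = chi_2].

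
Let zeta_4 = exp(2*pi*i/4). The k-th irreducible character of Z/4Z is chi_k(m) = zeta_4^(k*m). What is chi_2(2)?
chi_2(2) = zeta_4^4 = 1

Solution. chi_2(2) = zeta_4^(2*2) = zeta_4^4. Since zeta_4^4 = 1, this equals zeta_4^0 = exp(2*pi*i*0/4) = 1.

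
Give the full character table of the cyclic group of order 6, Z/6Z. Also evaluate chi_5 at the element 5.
Character table of Z/6Z (irreps indexed chi_0,...,chi_5 with chi_k(m) = zeta_6^(k*m), zeta_6 = exp(2*pi*i/6)):
  irrep \ class  {0} (size 1)  {1} (size 1)    {2} (size 1)    {3} (size 1)  {4} (size 1)    {5} (size 1)  
  chi_0          1             1               1               1             1               1             
  chi_1          1             exp(I*pi/3)     exp(2*I*pi/3)   -1            exp(-2*I*pi/3)  exp(-I*pi/3)  
  chi_2          1             exp(2*I*pi/3)   exp(-2*I*pi/3)  1             exp(2*I*pi/3)   exp(-2*I*pi/3)
  chi_3          1             -1              1               -1            1               -1            
  chi_4          1             exp(-2*I*pi/3)  exp(2*I*pi/3)   1             exp(-2*I*pi/3)  exp(2*I*pi/3) 
  chi_5          1             exp(-I*pi/3)    exp(-2*I*pi/3)  -1            exp(2*I*pi/3)   exp(I*pi/3)   

Spot check: chi_5(5) = zeta_6^(5*5) = zeta_6^25 = exp(I*pi/3).

Working: Z/6Z is abelian, so all 6 irreducible complex representations are 1-dimensional. They are given by chi_k(m) = zeta_6^(k*m) for k = 0,...,5. Row orthogonality: sum_m chi_k(m) conj(chi_l(m)) = 6 * [k = l].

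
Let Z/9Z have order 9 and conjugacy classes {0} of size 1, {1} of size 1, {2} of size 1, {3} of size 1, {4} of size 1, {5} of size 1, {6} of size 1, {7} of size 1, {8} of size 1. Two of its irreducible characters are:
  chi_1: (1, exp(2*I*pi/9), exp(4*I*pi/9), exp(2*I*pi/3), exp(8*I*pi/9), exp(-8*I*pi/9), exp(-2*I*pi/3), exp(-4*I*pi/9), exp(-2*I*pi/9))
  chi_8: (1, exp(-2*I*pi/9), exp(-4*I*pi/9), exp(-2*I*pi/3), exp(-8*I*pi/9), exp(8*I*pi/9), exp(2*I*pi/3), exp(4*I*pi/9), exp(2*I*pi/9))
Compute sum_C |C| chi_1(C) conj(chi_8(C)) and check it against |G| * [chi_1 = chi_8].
Sum = 0; so <chi_1, chi_8> = 0 (distinct irreducibles are orthogonal).

Working: Compute term by term over conjugacy classes (|C| * chi_1(C) * conj(chi_8(C))):
  1*(1)*conj(1) + 1*(exp(2*I*pi/9))*conj(exp(-2*I*pi/9)) + 1*(exp(4*I*pi/9))*conj(exp(-4*I*pi/9)) + 1*(exp(2*I*pi/3))*conj(exp(-2*I*pi/3)) + 1*(exp(8*I*pi/9))*conj(exp(-8*I*pi/9)) + 1*(exp(-8*I*pi/9))*conj(exp(8*I*pi/9)) + 1*(exp(-2*I*pi/3))*conj(exp(2*I*pi/3)) + 1*(exp(-4*I*pi/9))*conj(exp(4*I*pi/9)) + 1*(exp(-2*I*pi/9))*conj(exp(2*I*pi/9))
  = (1) + (exp(4*I*pi/9)) + (exp(8*I*pi/9)) + (exp(-2*I*pi/3)) + (exp(-2*I*pi/9)) + (exp(2*I*pi/9)) + (exp(2*I*pi/3)) + (exp(-8*I*pi/9)) + (exp(-4*I*pi/9))
  = 0.
(Exp terms are combined using exp(i*s)*conj(exp(i*t)) = exp(i*(s-t)), and sums of them are collapsed using the identity that for every m > 1 the m distinct m-th roots of unity sum to 0, e.g. 1 + exp(2*I*pi/3) + exp(-2*I*pi/3) = 0.)
Dividing by |G| = 9 gives 0/9 = 0, matching the row-orthogonality relation <chi_1, chi_8> = [chi_1 = chi_8].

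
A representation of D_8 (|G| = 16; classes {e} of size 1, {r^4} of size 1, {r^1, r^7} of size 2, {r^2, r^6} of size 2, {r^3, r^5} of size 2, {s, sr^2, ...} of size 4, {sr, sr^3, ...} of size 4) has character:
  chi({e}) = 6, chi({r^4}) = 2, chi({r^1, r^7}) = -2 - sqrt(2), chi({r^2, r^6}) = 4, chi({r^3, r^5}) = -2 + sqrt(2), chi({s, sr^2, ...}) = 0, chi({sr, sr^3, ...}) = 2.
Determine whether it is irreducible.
Not irreducible (reducible): <chi, chi> = 7 > 1.

Explanation: <chi, chi> = (1/|G|) sum_C |C| * |chi(C)|^2 = (1/16)[1*|6|^2 + 1*|2|^2 + 2*|-2 - sqrt(2)|^2 + 2*|4|^2 + 2*|-2 + sqrt(2)|^2 + 4*|0|^2 + 4*|2|^2]
  = (1/16)[(36) + (4) + (8*sqrt(2) + 12) + (32) + (12 - 8*sqrt(2)) + (0) + (16)] = 112/16 = 7.
A character is irreducible iff <chi, chi> = 1, so this representation is reducible.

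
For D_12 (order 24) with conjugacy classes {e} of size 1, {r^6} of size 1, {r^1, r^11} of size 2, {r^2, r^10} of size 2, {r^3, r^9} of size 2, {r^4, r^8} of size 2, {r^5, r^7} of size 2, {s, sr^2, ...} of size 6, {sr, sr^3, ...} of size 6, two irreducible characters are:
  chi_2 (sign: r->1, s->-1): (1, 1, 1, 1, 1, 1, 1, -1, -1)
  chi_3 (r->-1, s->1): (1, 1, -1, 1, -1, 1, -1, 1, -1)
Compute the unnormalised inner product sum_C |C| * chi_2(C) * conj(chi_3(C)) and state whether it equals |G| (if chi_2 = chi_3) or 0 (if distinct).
Sum = 0; so <chi_2, chi_3> = 0 (distinct irreducibles are orthogonal).

Solution. Compute term by term over conjugacy classes (|C| * chi_2(C) * conj(chi_3(C))):
  1*(1)*conj(1) + 1*(1)*conj(1) + 2*(1)*conj(-1) + 2*(1)*conj(1) + 2*(1)*conj(-1) + 2*(1)*conj(1) + 2*(1)*conj(-1) + 6*(-1)*conj(1) + 6*(-1)*conj(-1)
  = (1) + (1) + (-2) + (2) + (-2) + (2) + (-2) + (-6) + (6)
  = 0.
Dividing by |G| = 24 gives 0/24 = 0, matching the row-orthogonality relation <chi_2, chi_3> = [chi_2 = chi_3].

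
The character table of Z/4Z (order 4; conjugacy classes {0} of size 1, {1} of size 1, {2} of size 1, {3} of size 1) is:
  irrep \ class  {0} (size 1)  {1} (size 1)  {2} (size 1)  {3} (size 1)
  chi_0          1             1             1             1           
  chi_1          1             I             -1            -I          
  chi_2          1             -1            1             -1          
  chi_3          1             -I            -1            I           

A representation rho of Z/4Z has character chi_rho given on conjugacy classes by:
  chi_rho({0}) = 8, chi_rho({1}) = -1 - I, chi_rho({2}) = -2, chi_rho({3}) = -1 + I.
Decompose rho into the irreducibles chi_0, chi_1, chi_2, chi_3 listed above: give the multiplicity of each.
Multiplicities: chi_0: 1, chi_1: 2, chi_2: 2, chi_3: 3.

Argument: Use <chi_rho, chi> = (1/|G|) sum_C |C| * chi_rho(C) * conj(chi(C)) with |G| = 4 for each irreducible chi in the table:
  <chi_rho, chi_0> = (1/4)[1*(8)*conj(1) + 1*(-1 - I)*conj(1) + 1*(-2)*conj(1) + 1*(-1 + I)*conj(1)]
      = (1/4)[(8) + (-1 - I) + (-2) + (-1 + I)] = 4/4 = 1
  <chi_rho, chi_1> = (1/4)[1*(8)*conj(1) + 1*(-1 - I)*conj(I) + 1*(-2)*conj(-1) + 1*(-1 + I)*conj(-I)]
      = (1/4)[(8) + (-1 + I) + (2) + (-1 - I)] = 8/4 = 2
  <chi_rho, chi_2> = (1/4)[1*(8)*conj(1) + 1*(-1 - I)*conj(-1) + 1*(-2)*conj(1) + 1*(-1 + I)*conj(-1)]
      = (1/4)[(8) + (1 + I) + (-2) + (1 - I)] = 8/4 = 2
  <chi_rho, chi_3> = (1/4)[1*(8)*conj(1) + 1*(-1 - I)*conj(-I) + 1*(-2)*conj(-1) + 1*(-1 + I)*conj(I)]
      = (1/4)[(8) + (1 - I) + (2) + (1 + I)] = 12/4 = 3
(Exp terms are combined using exp(i*s)*conj(exp(i*t)) = exp(i*(s-t)), and sums of them are collapsed using the identity that for every m > 1 the m distinct m-th roots of unity sum to 0, e.g. 1 + exp(2*I*pi/3) + exp(-2*I*pi/3) = 0.)
Dimension check: dim(rho) = sum (mult * dim) = 1*1 + 2*1 + 2*1 + 3*1 = 8 = chi_rho(e) = 8.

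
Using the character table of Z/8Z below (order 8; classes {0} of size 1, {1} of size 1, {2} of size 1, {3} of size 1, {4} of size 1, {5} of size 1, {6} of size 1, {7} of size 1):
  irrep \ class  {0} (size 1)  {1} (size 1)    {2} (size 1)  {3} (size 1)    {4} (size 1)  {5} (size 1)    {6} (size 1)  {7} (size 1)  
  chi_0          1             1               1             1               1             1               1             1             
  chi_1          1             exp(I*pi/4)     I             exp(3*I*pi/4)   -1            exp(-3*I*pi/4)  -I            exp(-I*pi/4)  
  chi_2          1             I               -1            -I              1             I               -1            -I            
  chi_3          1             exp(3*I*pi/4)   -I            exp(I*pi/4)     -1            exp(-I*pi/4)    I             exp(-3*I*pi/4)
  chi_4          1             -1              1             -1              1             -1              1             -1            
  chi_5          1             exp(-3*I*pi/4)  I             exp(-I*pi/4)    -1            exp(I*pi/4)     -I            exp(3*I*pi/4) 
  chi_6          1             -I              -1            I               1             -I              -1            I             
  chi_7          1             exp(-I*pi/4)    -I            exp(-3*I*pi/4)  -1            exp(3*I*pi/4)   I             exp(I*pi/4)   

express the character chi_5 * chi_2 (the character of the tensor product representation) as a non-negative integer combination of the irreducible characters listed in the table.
chi_5 tensor chi_2 = chi_7 (all other irreducibles have multiplicity 0).

Working: The character of a tensor product is the pointwise product (chi_5 * chi_2)(C) = chi_5(C) * chi_2(C):
  {0}: (1)*(1), {1}: (exp(-3*I*pi/4))*(I), {2}: (I)*(-1), {3}: (exp(-I*pi/4))*(-I), {4}: (-1)*(1), {5}: (exp(I*pi/4))*(I), {6}: (-I)*(-1), {7}: (exp(3*I*pi/4))*(-I)
so (chi_5 * chi_2) takes values
  {0} -> 1, {1} -> exp(-I*pi/4), {2} -> -I, {3} -> -exp(I*pi/4), {4} -> -1, {5} -> exp(3*I*pi/4), {6} -> I, {7} -> -exp(-3*I*pi/4).
Now take the inner product of this character with each irreducible chi from the table, <chi_5*chi_2, chi> = (1/8) sum_C |C| (chi_5*chi_2)(C) conj(chi(C)):
  <chi_5*chi_2, chi_0> = (1/8)[1*(1)*conj(1) + 1*(exp(-I*pi/4))*conj(1) + 1*(-I)*conj(1) + 1*(-exp(I*pi/4))*conj(1) + 1*(-1)*conj(1) + 1*(exp(3*I*pi/4))*conj(1) + 1*(I)*conj(1) + 1*(-exp(-3*I*pi/4))*conj(1)]
      = (1/8)[(1) + (exp(-I*pi/4)) + (-I) + (-exp(I*pi/4)) + (-1) + (exp(3*I*pi/4)) + (I) + (-exp(-3*I*pi/4))] = 0/8 = 0
  <chi_5*chi_2, chi_1> = (1/8)[1*(1)*conj(1) + 1*(exp(-I*pi/4))*conj(exp(I*pi/4)) + 1*(-I)*conj(I) + 1*(-exp(I*pi/4))*conj(exp(3*I*pi/4)) + 1*(-1)*conj(-1) + 1*(exp(3*I*pi/4))*conj(exp(-3*I*pi/4)) + 1*(I)*conj(-I) + 1*(-exp(-3*I*pi/4))*conj(exp(-I*pi/4))]
      = (1/8)[(1) + (-I) + (-1) + (I) + (1) + (-I) + (-1) + (I)] = 0/8 = 0
  <chi_5*chi_2, chi_2> = (1/8)[1*(1)*conj(1) + 1*(exp(-I*pi/4))*conj(I) + 1*(-I)*conj(-1) + 1*(-exp(I*pi/4))*conj(-I) + 1*(-1)*conj(1) + 1*(exp(3*I*pi/4))*conj(I) + 1*(I)*conj(-1) + 1*(-exp(-3*I*pi/4))*conj(-I)]
      = (1/8)[(1) + (-exp(I*pi/4)) + (I) + (-exp(3*I*pi/4)) + (-1) + (-exp(-3*I*pi/4)) + (-I) + (-exp(-I*pi/4))] = 0/8 = 0
  <chi_5*chi_2, chi_3> = (1/8)[1*(1)*conj(1) + 1*(exp(-I*pi/4))*conj(exp(3*I*pi/4)) + 1*(-I)*conj(-I) + 1*(-exp(I*pi/4))*conj(exp(I*pi/4)) + 1*(-1)*conj(-1) + 1*(exp(3*I*pi/4))*conj(exp(-I*pi/4)) + 1*(I)*conj(I) + 1*(-exp(-3*I*pi/4))*conj(exp(-3*I*pi/4))]
      = (1/8)[(1) + (-1) + (1) + (-1) + (1) + (-1) + (1) + (-1)] = 0/8 = 0
  <chi_5*chi_2, chi_4> = (1/8)[1*(1)*conj(1) + 1*(exp(-I*pi/4))*conj(-1) + 1*(-I)*conj(1) + 1*(-exp(I*pi/4))*conj(-1) + 1*(-1)*conj(1) + 1*(exp(3*I*pi/4))*conj(-1) + 1*(I)*conj(1) + 1*(-exp(-3*I*pi/4))*conj(-1)]
      = (1/8)[(1) + (-exp(-I*pi/4)) + (-I) + (exp(I*pi/4)) + (-1) + (-exp(3*I*pi/4)) + (I) + (exp(-3*I*pi/4))] = 0/8 = 0
  <chi_5*chi_2, chi_5> = (1/8)[1*(1)*conj(1) + 1*(exp(-I*pi/4))*conj(exp(-3*I*pi/4)) + 1*(-I)*conj(I) + 1*(-exp(I*pi/4))*conj(exp(-I*pi/4)) + 1*(-1)*conj(-1) + 1*(exp(3*I*pi/4))*conj(exp(I*pi/4)) + 1*(I)*conj(-I) + 1*(-exp(-3*I*pi/4))*conj(exp(3*I*pi/4))]
      = (1/8)[(1) + (I) + (-1) + (-I) + (1) + (I) + (-1) + (-I)] = 0/8 = 0
  <chi_5*chi_2, chi_6> = (1/8)[1*(1)*conj(1) + 1*(exp(-I*pi/4))*conj(-I) + 1*(-I)*conj(-1) + 1*(-exp(I*pi/4))*conj(I) + 1*(-1)*conj(1) + 1*(exp(3*I*pi/4))*conj(-I) + 1*(I)*conj(-1) + 1*(-exp(-3*I*pi/4))*conj(I)]
      = (1/8)[(1) + (exp(I*pi/4)) + (I) + (exp(3*I*pi/4)) + (-1) + (exp(-3*I*pi/4)) + (-I) + (exp(-I*pi/4))] = 0/8 = 0
  <chi_5*chi_2, chi_7> = (1/8)[1*(1)*conj(1) + 1*(exp(-I*pi/4))*conj(exp(-I*pi/4)) + 1*(-I)*conj(-I) + 1*(-exp(I*pi/4))*conj(exp(-3*I*pi/4)) + 1*(-1)*conj(-1) + 1*(exp(3*I*pi/4))*conj(exp(3*I*pi/4)) + 1*(I)*conj(I) + 1*(-exp(-3*I*pi/4))*conj(exp(I*pi/4))]
      = (1/8)[(1) + (1) + (1) + (1) + (1) + (1) + (1) + (1)] = 8/8 = 1
(Exp terms are combined using exp(i*s)*conj(exp(i*t)) = exp(i*(s-t)), and sums of them are collapsed using the identity that for every m > 1 the m distinct m-th roots of unity sum to 0, e.g. 1 + exp(2*I*pi/3) + exp(-2*I*pi/3) = 0.)
Hence the multiplicities are chi_7: 1. Dimension check: dim(chi_5)*dim(chi_2) = 1*1 = 1 and sum (mult * dim) = 1*1 = 1.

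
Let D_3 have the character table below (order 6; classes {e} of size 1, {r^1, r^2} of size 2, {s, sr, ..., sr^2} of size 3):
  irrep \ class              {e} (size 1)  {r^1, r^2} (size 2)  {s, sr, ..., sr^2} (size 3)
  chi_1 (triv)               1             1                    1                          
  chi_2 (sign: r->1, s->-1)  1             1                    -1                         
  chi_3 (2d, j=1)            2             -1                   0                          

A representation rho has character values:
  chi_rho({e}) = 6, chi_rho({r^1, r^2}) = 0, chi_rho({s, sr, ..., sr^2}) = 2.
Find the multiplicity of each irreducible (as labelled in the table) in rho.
Multiplicities: chi_1: 2, chi_2: 0, chi_3: 2.

Reasoning: Use <chi_rho, chi> = (1/|G|) sum_C |C| * chi_rho(C) * conj(chi(C)) with |G| = 6 for each irreducible chi in the table:
  <chi_rho, chi_1> = (1/6)[1*(6)*conj(1) + 2*(0)*conj(1) + 3*(2)*conj(1)]
      = (1/6)[(6) + (0) + (6)] = 12/6 = 2
  <chi_rho, chi_2> = (1/6)[1*(6)*conj(1) + 2*(0)*conj(1) + 3*(2)*conj(-1)]
      = (1/6)[(6) + (0) + (-6)] = 0/6 = 0
  <chi_rho, chi_3> = (1/6)[1*(6)*conj(2) + 2*(0)*conj(-1) + 3*(2)*conj(0)]
      = (1/6)[(12) + (0) + (0)] = 12/6 = 2
Dimension check: dim(rho) = sum (mult * dim) = 2*1 + 0*1 + 2*2 = 6 = chi_rho(e) = 6.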